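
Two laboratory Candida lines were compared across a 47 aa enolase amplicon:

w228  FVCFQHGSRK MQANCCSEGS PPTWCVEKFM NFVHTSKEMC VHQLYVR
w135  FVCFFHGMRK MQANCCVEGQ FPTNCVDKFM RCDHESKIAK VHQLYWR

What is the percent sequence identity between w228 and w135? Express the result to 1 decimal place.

68.1%

Mismatches occur at site 5 (Q→F), site 8 (S→M), site 17 (S→V), site 20 (S→Q), site 21 (P→F), site 24 (W→N), site 27 (E→D), site 31 (N→R), site 32 (F→C), site 33 (V→D), site 35 (T→E), site 38 (E→I), site 39 (M→A), site 40 (C→K), site 46 (V→W).
32 of the 47 sites match, so the percent identity is 32/47 × 100 = 68.1%.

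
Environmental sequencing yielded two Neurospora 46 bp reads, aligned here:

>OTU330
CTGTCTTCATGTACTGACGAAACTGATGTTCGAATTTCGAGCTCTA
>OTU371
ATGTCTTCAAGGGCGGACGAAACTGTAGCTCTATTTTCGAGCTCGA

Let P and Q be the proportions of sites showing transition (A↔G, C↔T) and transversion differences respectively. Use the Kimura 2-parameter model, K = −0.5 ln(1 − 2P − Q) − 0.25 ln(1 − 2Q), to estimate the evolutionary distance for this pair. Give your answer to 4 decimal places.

Differing sites — 1:C/A (Tv); 10:T/A (Tv); 12:T/G (Tv); 13:A/G (Ti); 15:T/G (Tv); 26:A/T (Tv); 27:T/A (Tv); 29:T/C (Ti); 32:G/T (Tv); 34:A/T (Tv); 45:T/G (Tv).
Of the 11 differences, 2 transitions and 9 transversions over 46 sites: P = 2/46 = 0.043478, Q = 9/46 = 0.195652.
d = −0.5·ln(0.717392) − 0.25·ln(0.608696) = −0.5·(-0.332133) − 0.25·(-0.496436) = 0.2902.

0.2902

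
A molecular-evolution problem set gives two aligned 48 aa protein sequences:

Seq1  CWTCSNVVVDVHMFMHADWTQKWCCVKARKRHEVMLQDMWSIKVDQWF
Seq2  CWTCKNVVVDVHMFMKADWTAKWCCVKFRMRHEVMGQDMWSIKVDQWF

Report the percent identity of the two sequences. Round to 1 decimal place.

87.5%

Mismatches occur at site 5 (S→K), site 16 (H→K), site 21 (Q→A), site 28 (A→F), site 30 (K→M), site 36 (L→G).
42 of the 48 sites match, so the percent identity is 42/48 × 100 = 87.5%.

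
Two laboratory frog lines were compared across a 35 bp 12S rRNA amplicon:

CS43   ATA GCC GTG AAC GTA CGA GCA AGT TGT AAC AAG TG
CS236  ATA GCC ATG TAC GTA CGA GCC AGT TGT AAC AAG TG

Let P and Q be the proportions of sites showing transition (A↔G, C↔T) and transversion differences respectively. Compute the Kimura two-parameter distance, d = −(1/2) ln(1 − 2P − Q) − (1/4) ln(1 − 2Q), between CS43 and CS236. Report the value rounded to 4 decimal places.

The sequences differ at positions 7 (G/A, transition), 10 (A/T, transversion), 21 (A/C, transversion).
Of the 3 differences, 1 transition and 2 transversions over 35 sites: P = 1/35 = 0.028571, Q = 2/35 = 0.057143.
d = −0.5·ln(0.885715) − 0.25·ln(0.885714) = −0.5·(-0.121360) − 0.25·(-0.121361) = 0.0910.

0.0910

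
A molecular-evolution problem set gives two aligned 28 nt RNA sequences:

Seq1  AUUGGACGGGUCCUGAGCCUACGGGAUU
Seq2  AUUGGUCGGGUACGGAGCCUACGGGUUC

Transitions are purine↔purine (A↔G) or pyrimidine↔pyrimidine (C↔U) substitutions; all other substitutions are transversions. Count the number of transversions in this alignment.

4

Differing sites — 6:A/U (Tv); 12:C/A (Tv); 14:U/G (Tv); 26:A/U (Tv); 28:U/C (Ti).
Of the 5 differences, 1 transition and 4 transversions, so the answer is 4.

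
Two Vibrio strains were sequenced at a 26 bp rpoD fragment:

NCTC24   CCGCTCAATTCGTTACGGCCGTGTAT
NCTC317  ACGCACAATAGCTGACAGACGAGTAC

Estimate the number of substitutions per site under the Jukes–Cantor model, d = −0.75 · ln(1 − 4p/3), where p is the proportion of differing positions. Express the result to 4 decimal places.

0.5393

Differing sites — 1:C/A; 5:T/A; 10:T/A; 11:C/G; 12:G/C; 14:T/G; 17:G/A; 19:C/A; 22:T/A; 26:T/C.
p = 10/26 = 0.384615.
d = −0.75 · ln(1 − (4/3)·0.384615) = −0.75 · ln(0.487180) = −0.75 · (-0.719122) = 0.5393.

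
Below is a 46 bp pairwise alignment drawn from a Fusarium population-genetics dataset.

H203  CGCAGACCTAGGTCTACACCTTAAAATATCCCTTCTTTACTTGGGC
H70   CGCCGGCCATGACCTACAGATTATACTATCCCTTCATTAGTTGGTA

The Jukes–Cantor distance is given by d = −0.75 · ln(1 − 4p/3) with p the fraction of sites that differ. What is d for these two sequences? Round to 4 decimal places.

0.3904

Differing sites — 4:A/C; 6:A/G; 9:T/A; 10:A/T; 12:G/A; 13:T/C; 19:C/G; 20:C/A; 24:A/T; 26:A/C; 36:T/A; 40:C/G; 45:G/T; 46:C/A.
p = 14/46 = 0.304348.
d = −0.75 · ln(1 − (4/3)·0.304348) = −0.75 · ln(0.594203) = −0.75 · (-0.520534) = 0.3904.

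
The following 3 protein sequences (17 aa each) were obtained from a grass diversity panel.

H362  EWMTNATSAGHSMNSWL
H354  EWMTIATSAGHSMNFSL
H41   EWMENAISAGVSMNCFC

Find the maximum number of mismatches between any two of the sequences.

7

Pairwise Hamming distances:
  H362 vs H354: 3
  H362 vs H41: 6
  H354 vs H41: 7
The largest is 7, between H354 and H41.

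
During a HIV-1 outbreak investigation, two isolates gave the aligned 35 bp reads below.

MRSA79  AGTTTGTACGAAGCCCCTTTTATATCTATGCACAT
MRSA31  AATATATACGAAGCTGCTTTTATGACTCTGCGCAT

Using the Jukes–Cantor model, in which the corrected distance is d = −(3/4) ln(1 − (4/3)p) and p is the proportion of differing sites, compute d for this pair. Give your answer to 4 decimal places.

Mismatches occur at site 2 (G/A), site 4 (T/A), site 6 (G/A), site 15 (C/T), site 16 (C/G), site 24 (A/G), site 25 (T/A), site 28 (A/C), site 32 (A/G).
p = 9/35 = 0.257143.
d = −0.75 · ln(1 − (4/3)·0.257143) = −0.75 · ln(0.657143) = −0.75 · (-0.419854) = 0.3149.

0.3149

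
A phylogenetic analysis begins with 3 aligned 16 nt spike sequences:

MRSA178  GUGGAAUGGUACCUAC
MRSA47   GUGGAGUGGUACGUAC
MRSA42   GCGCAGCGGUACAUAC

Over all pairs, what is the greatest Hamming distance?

Pairwise Hamming distances:
  MRSA178 vs MRSA47: 2
  MRSA178 vs MRSA42: 5
  MRSA47 vs MRSA42: 4
The largest is 5, between MRSA178 and MRSA42.

5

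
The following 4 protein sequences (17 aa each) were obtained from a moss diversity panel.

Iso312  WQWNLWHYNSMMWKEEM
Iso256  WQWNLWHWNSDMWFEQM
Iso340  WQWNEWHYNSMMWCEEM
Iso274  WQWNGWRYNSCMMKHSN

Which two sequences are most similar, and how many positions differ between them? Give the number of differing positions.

2

Pairwise Hamming distances:
  Iso312 vs Iso256: 4
  Iso312 vs Iso340: 2
  Iso312 vs Iso274: 7
  Iso256 vs Iso340: 5
  Iso256 vs Iso274: 9
  Iso340 vs Iso274: 8
The smallest is 2, between Iso312 and Iso340.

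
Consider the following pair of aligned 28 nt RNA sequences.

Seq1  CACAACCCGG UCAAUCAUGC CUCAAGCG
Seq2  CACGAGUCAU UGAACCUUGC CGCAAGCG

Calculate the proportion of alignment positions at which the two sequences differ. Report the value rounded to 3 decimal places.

0.321

Differing sites — 4:A/G; 6:C/G; 7:C/U; 9:G/A; 10:G/U; 12:C/G; 15:U/C; 17:A/U; 22:U/G.
There are 9 differences over 28 sites, so p = 9/28 = 0.321.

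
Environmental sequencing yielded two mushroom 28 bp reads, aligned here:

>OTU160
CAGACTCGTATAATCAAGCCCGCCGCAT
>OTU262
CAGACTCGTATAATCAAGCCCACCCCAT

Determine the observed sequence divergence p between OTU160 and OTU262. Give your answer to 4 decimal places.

The sequences differ at positions 22 (G/A), 25 (G/C).
There are 2 differences over 28 sites, so p = 2/28 = 0.0714.

0.0714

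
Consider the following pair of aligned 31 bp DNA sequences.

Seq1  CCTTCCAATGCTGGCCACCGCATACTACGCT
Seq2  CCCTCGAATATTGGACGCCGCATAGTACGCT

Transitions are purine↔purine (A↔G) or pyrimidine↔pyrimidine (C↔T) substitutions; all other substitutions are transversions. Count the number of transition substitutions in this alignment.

4

Mismatches occur at site 3 (T→C, transition), site 6 (C→G, transversion), site 10 (G→A, transition), site 11 (C→T, transition), site 15 (C→A, transversion), site 17 (A→G, transition), site 25 (C→G, transversion).
Of the 7 differences, 4 transitions and 3 transversions, so the answer is 4.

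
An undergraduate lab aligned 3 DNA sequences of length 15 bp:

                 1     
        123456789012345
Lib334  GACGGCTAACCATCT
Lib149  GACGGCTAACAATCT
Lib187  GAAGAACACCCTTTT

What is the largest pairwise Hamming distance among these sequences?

Pairwise Hamming distances:
  Lib334 vs Lib149: 1
  Lib334 vs Lib187: 7
  Lib149 vs Lib187: 8
The largest is 8, between Lib149 and Lib187.

8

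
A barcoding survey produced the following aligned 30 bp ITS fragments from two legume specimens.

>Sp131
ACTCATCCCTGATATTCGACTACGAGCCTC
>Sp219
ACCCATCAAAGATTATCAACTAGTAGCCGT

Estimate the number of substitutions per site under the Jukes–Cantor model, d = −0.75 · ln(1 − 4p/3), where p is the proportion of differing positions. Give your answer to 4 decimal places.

0.5034

Mismatches occur at site 3 (T↔C), site 8 (C↔A), site 9 (C↔A), site 10 (T↔A), site 14 (A↔T), site 15 (T↔A), site 18 (G↔A), site 23 (C↔G), site 24 (G↔T), site 29 (T↔G), site 30 (C↔T).
p = 11/30 = 0.366667.
d = −0.75 · ln(1 − (4/3)·0.366667) = −0.75 · ln(0.511111) = −0.75 · (-0.671168) = 0.5034.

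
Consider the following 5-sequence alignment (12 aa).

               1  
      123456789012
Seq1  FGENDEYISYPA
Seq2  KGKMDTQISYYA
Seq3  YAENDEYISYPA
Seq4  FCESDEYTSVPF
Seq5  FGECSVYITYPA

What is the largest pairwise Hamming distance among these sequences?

10

Pairwise Hamming distances:
  Seq1 vs Seq2: 6
  Seq1 vs Seq3: 2
  Seq1 vs Seq4: 5
  Seq1 vs Seq5: 4
  Seq2 vs Seq3: 7
  Seq2 vs Seq4: 10
  Seq2 vs Seq5: 8
  Seq3 vs Seq4: 6
  Seq3 vs Seq5: 6
  Seq4 vs Seq5: 8
The largest is 10, between Seq2 and Seq4.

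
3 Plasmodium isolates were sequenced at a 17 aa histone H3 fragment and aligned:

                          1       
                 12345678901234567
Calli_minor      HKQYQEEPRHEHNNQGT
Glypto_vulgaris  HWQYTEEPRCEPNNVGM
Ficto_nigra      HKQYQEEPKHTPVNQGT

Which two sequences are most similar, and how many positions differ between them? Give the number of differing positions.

4

Pairwise Hamming distances:
  Calli_minor vs Glypto_vulgaris: 6
  Calli_minor vs Ficto_nigra: 4
  Glypto_vulgaris vs Ficto_nigra: 8
The smallest is 4, between Calli_minor and Ficto_nigra.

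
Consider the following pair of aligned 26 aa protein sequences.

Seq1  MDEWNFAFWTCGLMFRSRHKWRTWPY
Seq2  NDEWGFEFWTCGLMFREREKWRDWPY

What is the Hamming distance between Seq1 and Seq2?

The sequences differ at positions 1 (M/N), 5 (N/G), 7 (A/E), 17 (S/E), 19 (H/E), 23 (T/D).
That gives 6 mismatches out of 26 aligned sites, so the Hamming distance is 6.

6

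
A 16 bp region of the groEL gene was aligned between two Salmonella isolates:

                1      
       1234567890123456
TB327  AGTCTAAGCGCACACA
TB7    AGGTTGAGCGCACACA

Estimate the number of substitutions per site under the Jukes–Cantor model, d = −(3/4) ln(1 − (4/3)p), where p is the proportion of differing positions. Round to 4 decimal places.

0.2158

Mismatches occur at site 3 (T↔G), site 4 (C↔T), site 6 (A↔G).
p = 3/16 = 0.187500.
d = −0.75 · ln(1 − (4/3)·0.187500) = −0.75 · ln(0.750000) = −0.75 · (-0.287682) = 0.2158.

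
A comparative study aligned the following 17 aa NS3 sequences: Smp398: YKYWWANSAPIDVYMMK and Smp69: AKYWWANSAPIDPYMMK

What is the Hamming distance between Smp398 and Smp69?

2

Mismatches occur at site 1 (Y↔A), site 13 (V↔P).
That gives 2 mismatches out of 17 aligned sites, so the Hamming distance is 2.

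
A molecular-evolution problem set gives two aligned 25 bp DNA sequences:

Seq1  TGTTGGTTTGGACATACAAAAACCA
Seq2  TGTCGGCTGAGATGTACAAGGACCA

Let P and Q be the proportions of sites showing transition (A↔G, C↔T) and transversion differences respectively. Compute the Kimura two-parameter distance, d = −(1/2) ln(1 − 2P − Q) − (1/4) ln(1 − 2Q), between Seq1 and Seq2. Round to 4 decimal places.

0.4790

Mismatches occur at site 4 (T/C, transition), site 7 (T/C, transition), site 9 (T/G, transversion), site 10 (G/A, transition), site 13 (C/T, transition), site 14 (A/G, transition), site 20 (A/G, transition), site 21 (A/G, transition).
Of the 8 differences, 7 transitions and 1 transversion over 25 sites: P = 7/25 = 0.280000, Q = 1/25 = 0.040000.
d = −0.5·ln(0.400000) − 0.25·ln(0.920000) = −0.5·(-0.916291) − 0.25·(-0.083382) = 0.4790.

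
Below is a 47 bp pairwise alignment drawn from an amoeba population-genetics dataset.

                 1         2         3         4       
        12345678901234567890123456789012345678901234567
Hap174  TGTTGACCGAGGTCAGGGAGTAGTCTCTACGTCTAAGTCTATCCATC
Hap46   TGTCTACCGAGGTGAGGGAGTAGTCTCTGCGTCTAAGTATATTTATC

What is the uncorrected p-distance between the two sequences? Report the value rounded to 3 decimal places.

0.149

Differing sites — 4:T/C; 5:G/T; 14:C/G; 29:A/G; 39:C/A; 43:C/T; 44:C/T.
There are 7 differences over 47 sites, so p = 7/47 = 0.149.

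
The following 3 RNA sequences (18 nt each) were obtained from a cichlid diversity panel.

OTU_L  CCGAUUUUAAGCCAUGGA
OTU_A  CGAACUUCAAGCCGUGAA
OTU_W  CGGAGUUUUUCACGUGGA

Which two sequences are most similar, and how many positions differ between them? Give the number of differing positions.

6

Pairwise Hamming distances:
  OTU_L vs OTU_A: 6
  OTU_L vs OTU_W: 7
  OTU_A vs OTU_W: 8
The smallest is 6, between OTU_L and OTU_A.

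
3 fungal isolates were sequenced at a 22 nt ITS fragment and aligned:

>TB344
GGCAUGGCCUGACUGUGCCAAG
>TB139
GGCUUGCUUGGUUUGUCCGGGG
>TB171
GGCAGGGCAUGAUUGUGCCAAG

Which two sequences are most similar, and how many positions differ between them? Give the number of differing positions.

Pairwise Hamming distances:
  TB344 vs TB139: 11
  TB344 vs TB171: 3
  TB139 vs TB171: 11
The smallest is 3, between TB344 and TB171.

3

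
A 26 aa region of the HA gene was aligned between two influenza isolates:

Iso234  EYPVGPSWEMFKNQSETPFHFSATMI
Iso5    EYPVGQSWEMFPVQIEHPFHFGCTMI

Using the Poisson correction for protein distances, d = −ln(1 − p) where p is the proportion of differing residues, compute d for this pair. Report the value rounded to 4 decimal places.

0.3137

Mismatches occur at site 6 (P/Q), site 12 (K/P), site 13 (N/V), site 15 (S/I), site 17 (T/H), site 22 (S/G), site 23 (A/C).
p = 7/26 = 0.269231.
d = −ln(1 − 0.269231) = −ln(0.730769) = 0.3137.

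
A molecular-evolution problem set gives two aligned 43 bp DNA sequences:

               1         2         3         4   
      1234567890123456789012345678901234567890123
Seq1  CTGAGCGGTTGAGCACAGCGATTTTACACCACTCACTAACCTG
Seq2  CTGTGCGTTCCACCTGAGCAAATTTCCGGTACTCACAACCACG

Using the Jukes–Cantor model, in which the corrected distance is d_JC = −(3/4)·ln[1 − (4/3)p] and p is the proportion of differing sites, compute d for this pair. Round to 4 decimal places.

The sequences differ at positions 4 (A/T), 8 (G/T), 10 (T/C), 11 (G/C), 13 (G/C), 15 (A/T), 16 (C/G), 20 (G/A), 22 (T/A), 26 (A/C), 28 (A/G), 29 (C/G), 30 (C/T), 37 (T/A), 39 (A/C), 41 (C/A), 42 (T/C).
p = 17/43 = 0.395349.
d = −0.75 · ln(1 − (4/3)·0.395349) = −0.75 · ln(0.472868) = −0.75 · (-0.748939) = 0.5617.

0.5617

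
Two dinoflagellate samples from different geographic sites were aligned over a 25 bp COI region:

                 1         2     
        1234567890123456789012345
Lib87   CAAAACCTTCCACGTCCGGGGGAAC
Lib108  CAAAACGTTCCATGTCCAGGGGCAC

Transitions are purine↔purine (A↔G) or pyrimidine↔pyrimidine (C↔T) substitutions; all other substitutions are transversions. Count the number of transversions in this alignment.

Mismatches occur at site 7 (C↔G, transversion), site 13 (C↔T, transition), site 18 (G↔A, transition), site 23 (A↔C, transversion).
Of the 4 differences, 2 transitions and 2 transversions, so the answer is 2.

2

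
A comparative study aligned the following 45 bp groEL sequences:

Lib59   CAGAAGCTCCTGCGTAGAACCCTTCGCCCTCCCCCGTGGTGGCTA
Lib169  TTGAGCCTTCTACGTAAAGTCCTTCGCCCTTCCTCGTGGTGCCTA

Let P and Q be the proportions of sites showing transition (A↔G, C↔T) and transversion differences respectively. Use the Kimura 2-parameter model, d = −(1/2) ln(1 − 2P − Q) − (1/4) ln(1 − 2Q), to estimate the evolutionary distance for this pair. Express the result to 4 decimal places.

The sequences differ at positions 1 (C/T, transition), 2 (A/T, transversion), 5 (A/G, transition), 6 (G/C, transversion), 9 (C/T, transition), 12 (G/A, transition), 17 (G/A, transition), 19 (A/G, transition), 20 (C/T, transition), 31 (C/T, transition), 34 (C/T, transition), 42 (G/C, transversion).
Of the 12 differences, 9 transitions and 3 transversions over 45 sites: P = 9/45 = 0.200000, Q = 3/45 = 0.066667.
d = −0.5·ln(0.533333) − 0.25·ln(0.866666) = −0.5·(-0.628609) − 0.25·(-0.143102) = 0.3501.

0.3501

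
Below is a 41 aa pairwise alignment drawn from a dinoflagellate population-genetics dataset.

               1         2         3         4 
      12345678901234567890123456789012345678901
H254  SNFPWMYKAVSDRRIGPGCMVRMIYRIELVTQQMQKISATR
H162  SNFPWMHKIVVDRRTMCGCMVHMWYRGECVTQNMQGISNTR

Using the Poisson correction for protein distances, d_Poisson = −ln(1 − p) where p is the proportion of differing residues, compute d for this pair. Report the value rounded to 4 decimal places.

0.3814

Mismatches occur at site 7 (Y→H), site 9 (A→I), site 11 (S→V), site 15 (I→T), site 16 (G→M), site 17 (P→C), site 22 (R→H), site 24 (I→W), site 27 (I→G), site 29 (L→C), site 33 (Q→N), site 36 (K→G), site 39 (A→N).
p = 13/41 = 0.317073.
d = −ln(1 − 0.317073) = −ln(0.682927) = 0.3814.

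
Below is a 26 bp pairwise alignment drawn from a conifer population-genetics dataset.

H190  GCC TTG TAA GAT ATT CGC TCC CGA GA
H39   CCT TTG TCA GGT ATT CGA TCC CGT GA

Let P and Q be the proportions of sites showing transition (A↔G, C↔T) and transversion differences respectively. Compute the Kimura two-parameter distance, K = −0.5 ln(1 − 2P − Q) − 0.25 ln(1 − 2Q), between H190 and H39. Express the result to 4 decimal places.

Differing sites — 1:G/C (Tv); 3:C/T (Ti); 8:A/C (Tv); 11:A/G (Ti); 18:C/A (Tv); 24:A/T (Tv).
Of the 6 differences, 2 transitions and 4 transversions over 26 sites: P = 2/26 = 0.076923, Q = 4/26 = 0.153846.
d = −0.5·ln(0.692308) − 0.25·ln(0.692308) = −0.5·(-0.367724) − 0.25·(-0.367724) = 0.2758.

0.2758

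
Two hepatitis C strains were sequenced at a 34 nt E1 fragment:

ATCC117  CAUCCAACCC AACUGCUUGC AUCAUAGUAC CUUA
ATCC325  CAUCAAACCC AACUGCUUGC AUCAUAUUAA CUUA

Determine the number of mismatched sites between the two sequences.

3

Mismatches occur at site 5 (C↔A), site 27 (G↔U), site 30 (C↔A).
That gives 3 mismatches out of 34 aligned sites, so the Hamming distance is 3.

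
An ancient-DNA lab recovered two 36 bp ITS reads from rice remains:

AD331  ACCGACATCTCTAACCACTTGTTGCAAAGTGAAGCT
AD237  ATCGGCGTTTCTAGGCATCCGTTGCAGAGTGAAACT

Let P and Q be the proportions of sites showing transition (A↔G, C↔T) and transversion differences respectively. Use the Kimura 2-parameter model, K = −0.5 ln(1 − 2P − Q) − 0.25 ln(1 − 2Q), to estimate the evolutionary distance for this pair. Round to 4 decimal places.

The sequences differ at positions 2 (C/T, transition), 5 (A/G, transition), 7 (A/G, transition), 9 (C/T, transition), 14 (A/G, transition), 15 (C/G, transversion), 18 (C/T, transition), 19 (T/C, transition), 20 (T/C, transition), 27 (A/G, transition), 34 (G/A, transition).
Of the 11 differences, 10 transitions and 1 transversion over 36 sites: P = 10/36 = 0.277778, Q = 1/36 = 0.027778.
d = −0.5·ln(0.416666) − 0.25·ln(0.944444) = −0.5·(-0.875470) − 0.25·(-0.057159) = 0.4520.

0.4520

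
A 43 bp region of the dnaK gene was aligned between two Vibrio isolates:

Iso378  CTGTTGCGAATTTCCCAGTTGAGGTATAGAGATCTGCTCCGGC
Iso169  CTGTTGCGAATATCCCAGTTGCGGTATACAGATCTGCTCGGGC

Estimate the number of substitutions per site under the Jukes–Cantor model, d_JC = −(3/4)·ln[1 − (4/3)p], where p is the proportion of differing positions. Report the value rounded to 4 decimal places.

0.0993

The sequences differ at positions 12 (T/A), 22 (A/C), 29 (G/C), 40 (C/G).
p = 4/43 = 0.093023.
d = −0.75 · ln(1 − (4/3)·0.093023) = −0.75 · ln(0.875969) = −0.75 · (-0.132425) = 0.0993.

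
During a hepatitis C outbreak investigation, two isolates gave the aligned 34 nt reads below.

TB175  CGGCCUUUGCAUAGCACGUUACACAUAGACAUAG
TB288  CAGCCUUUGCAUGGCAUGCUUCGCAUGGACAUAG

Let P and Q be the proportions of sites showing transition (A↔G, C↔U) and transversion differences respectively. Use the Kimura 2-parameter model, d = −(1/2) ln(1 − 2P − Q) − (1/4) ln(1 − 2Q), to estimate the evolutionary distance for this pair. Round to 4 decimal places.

0.2561

Differing sites — 2:G/A (Ti); 13:A/G (Ti); 17:C/U (Ti); 19:U/C (Ti); 21:A/U (Tv); 23:A/G (Ti); 27:A/G (Ti).
Of the 7 differences, 6 transitions and 1 transversion over 34 sites: P = 6/34 = 0.176471, Q = 1/34 = 0.029412.
d = −0.5·ln(0.617646) − 0.25·ln(0.941176) = −0.5·(-0.481840) − 0.25·(-0.060625) = 0.2561.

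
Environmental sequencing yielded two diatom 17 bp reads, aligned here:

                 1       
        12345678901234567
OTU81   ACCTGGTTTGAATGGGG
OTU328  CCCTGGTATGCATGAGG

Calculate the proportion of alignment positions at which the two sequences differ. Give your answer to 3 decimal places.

Mismatches occur at site 1 (A/C), site 8 (T/A), site 11 (A/C), site 15 (G/A).
There are 4 differences over 17 sites, so p = 4/17 = 0.235.

0.235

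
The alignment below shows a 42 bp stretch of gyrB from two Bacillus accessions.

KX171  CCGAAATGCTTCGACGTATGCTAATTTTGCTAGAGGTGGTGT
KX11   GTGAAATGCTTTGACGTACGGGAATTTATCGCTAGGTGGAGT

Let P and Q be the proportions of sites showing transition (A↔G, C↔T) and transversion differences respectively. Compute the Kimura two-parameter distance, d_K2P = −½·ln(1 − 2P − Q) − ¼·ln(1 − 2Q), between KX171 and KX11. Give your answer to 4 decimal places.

Differing sites — 1:C/G (Tv); 2:C/T (Ti); 12:C/T (Ti); 19:T/C (Ti); 21:C/G (Tv); 22:T/G (Tv); 28:T/A (Tv); 29:G/T (Tv); 31:T/G (Tv); 32:A/C (Tv); 33:G/T (Tv); 40:T/A (Tv).
Of the 12 differences, 3 transitions and 9 transversions over 42 sites: P = 3/42 = 0.071429, Q = 9/42 = 0.214286.
d = −0.5·ln(0.642856) − 0.25·ln(0.571428) = −0.5·(-0.441835) − 0.25·(-0.559617) = 0.3608.

0.3608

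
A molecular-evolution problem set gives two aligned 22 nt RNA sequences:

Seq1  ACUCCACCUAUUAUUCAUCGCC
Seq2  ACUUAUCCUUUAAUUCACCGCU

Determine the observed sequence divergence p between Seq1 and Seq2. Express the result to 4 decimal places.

Differing sites — 4:C/U; 5:C/A; 6:A/U; 10:A/U; 12:U/A; 18:U/C; 22:C/U.
There are 7 differences over 22 sites, so p = 7/22 = 0.3182.

0.3182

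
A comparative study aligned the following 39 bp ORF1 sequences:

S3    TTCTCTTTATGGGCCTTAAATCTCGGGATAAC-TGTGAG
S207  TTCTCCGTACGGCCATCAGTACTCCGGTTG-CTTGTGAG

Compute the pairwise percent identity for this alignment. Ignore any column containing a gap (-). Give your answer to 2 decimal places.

67.57%

Excluding the 2 gap columns leaves 37 comparable sites.
Differing sites — 6:T/C; 7:T/G; 10:T/C; 13:G/C; 15:C/A; 17:T/C; 19:A/G; 20:A/T; 21:T/A; 25:G/C; 28:A/T; 30:A/G.
25 of the 37 comparable sites match, so the percent identity is 25/37 × 100 = 67.57%.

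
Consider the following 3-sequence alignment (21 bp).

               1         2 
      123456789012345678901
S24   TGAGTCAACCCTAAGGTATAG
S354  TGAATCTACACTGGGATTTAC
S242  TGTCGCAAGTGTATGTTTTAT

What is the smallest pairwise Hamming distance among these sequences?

8

Pairwise Hamming distances:
  S24 vs S354: 8
  S24 vs S242: 10
  S354 vs S242: 11
The smallest is 8, between S24 and S354.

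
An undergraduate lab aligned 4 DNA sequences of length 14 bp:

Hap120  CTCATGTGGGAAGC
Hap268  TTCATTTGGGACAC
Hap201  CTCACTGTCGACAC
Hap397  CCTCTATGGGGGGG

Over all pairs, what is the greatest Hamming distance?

12

Pairwise Hamming distances:
  Hap120 vs Hap268: 4
  Hap120 vs Hap201: 7
  Hap120 vs Hap397: 7
  Hap268 vs Hap201: 5
  Hap268 vs Hap397: 9
  Hap201 vs Hap397: 12
The largest is 12, between Hap201 and Hap397.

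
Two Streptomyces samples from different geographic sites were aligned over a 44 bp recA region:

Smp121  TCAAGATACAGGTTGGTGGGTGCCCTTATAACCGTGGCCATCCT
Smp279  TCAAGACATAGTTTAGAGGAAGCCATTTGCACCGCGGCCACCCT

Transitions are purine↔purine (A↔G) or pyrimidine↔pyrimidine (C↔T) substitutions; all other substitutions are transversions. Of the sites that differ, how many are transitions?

6

Mismatches occur at site 7 (T/C, transition), site 9 (C/T, transition), site 12 (G/T, transversion), site 15 (G/A, transition), site 17 (T/A, transversion), site 20 (G/A, transition), site 21 (T/A, transversion), site 25 (C/A, transversion), site 28 (A/T, transversion), site 29 (T/G, transversion), site 30 (A/C, transversion), site 35 (T/C, transition), site 41 (T/C, transition).
Of the 13 differences, 6 transitions and 7 transversions, so the answer is 6.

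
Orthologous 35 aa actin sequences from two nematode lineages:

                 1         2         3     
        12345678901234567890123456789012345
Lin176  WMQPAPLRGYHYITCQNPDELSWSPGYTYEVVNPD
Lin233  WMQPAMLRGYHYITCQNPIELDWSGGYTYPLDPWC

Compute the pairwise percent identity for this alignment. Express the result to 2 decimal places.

The sequences differ at positions 6 (P/M), 19 (D/I), 22 (S/D), 25 (P/G), 30 (E/P), 31 (V/L), 32 (V/D), 33 (N/P), 34 (P/W), 35 (D/C).
25 of the 35 sites match, so the percent identity is 25/35 × 100 = 71.43%.

71.43%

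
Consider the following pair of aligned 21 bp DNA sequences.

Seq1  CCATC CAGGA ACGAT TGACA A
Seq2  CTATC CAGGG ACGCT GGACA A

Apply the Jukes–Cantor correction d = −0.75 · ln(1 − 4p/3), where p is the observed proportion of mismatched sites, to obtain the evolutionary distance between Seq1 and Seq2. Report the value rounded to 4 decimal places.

0.2197

Mismatches occur at site 2 (C→T), site 10 (A→G), site 14 (A→C), site 16 (T→G).
p = 4/21 = 0.190476.
d = −0.75 · ln(1 − (4/3)·0.190476) = −0.75 · ln(0.746032) = −0.75 · (-0.292987) = 0.2197.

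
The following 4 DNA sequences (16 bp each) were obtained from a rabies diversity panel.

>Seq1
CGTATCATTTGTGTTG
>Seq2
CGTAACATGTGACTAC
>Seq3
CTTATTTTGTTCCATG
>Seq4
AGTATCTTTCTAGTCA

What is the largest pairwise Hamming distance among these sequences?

Pairwise Hamming distances:
  Seq1 vs Seq2: 6
  Seq1 vs Seq3: 8
  Seq1 vs Seq4: 7
  Seq2 vs Seq3: 9
  Seq2 vs Seq4: 9
  Seq3 vs Seq4: 10
The largest is 10, between Seq3 and Seq4.

10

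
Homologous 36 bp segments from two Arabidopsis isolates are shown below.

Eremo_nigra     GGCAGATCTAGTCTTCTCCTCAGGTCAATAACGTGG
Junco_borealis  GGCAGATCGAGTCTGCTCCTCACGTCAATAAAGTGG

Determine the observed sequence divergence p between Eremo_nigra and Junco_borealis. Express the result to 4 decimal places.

Mismatches occur at site 9 (T↔G), site 15 (T↔G), site 23 (G↔C), site 32 (C↔A).
There are 4 differences over 36 sites, so p = 4/36 = 0.1111.

0.1111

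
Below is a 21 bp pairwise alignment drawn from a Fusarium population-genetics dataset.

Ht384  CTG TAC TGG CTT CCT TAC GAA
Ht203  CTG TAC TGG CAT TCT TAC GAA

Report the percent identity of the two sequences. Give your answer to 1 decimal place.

90.5%

Mismatches occur at site 11 (T→A), site 13 (C→T).
19 of the 21 sites match, so the percent identity is 19/21 × 100 = 90.5%.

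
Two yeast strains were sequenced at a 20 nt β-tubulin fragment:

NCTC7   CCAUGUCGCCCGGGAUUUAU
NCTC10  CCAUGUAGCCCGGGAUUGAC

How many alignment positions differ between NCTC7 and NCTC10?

3

Differing sites — 7:C/A; 18:U/G; 20:U/C.
That gives 3 mismatches out of 20 aligned sites, so the Hamming distance is 3.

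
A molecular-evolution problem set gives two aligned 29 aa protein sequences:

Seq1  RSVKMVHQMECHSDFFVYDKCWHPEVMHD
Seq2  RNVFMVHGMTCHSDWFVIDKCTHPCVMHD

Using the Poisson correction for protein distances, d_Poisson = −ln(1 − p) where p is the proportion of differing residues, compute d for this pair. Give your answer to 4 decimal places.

The sequences differ at positions 2 (S/N), 4 (K/F), 8 (Q/G), 10 (E/T), 15 (F/W), 18 (Y/I), 22 (W/T), 25 (E/C).
p = 8/29 = 0.275862.
d = −ln(1 − 0.275862) = −ln(0.724138) = 0.3228.

0.3228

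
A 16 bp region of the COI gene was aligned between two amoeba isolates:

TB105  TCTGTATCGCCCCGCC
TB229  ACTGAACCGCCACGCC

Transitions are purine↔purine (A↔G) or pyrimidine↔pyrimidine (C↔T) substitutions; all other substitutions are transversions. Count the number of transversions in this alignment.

3

Differing sites — 1:T/A (Tv); 5:T/A (Tv); 7:T/C (Ti); 12:C/A (Tv).
Of the 4 differences, 1 transition and 3 transversions, so the answer is 3.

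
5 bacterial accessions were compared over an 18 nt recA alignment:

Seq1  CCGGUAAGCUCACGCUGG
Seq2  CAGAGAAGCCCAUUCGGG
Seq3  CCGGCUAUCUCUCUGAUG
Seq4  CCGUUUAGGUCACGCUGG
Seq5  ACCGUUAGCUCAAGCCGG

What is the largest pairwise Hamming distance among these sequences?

Pairwise Hamming distances:
  Seq1 vs Seq2: 7
  Seq1 vs Seq3: 8
  Seq1 vs Seq4: 3
  Seq1 vs Seq5: 5
  Seq2 vs Seq3: 11
  Seq2 vs Seq4: 9
  Seq2 vs Seq5: 10
  Seq3 vs Seq4: 9
  Seq3 vs Seq5: 10
  Seq4 vs Seq5: 6
The largest is 11, between Seq2 and Seq3.

11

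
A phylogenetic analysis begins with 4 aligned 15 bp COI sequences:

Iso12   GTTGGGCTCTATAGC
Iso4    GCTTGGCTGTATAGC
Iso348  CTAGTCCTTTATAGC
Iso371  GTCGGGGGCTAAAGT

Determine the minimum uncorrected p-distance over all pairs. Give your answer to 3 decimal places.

Pairwise Hamming distances:
  Iso12 vs Iso4: 3
  Iso12 vs Iso348: 5
  Iso12 vs Iso371: 5
  Iso4 vs Iso348: 7
  Iso4 vs Iso371: 8
  Iso348 vs Iso371: 9
The smallest is 3 mismatches, between Iso12 and Iso4; p = 3/15 = 0.200.

0.200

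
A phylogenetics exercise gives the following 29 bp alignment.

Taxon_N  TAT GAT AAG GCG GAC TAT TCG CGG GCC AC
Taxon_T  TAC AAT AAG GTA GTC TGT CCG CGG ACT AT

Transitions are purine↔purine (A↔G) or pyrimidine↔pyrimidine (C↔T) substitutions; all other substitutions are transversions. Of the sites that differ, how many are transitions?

Differing sites — 3:T/C (Ti); 4:G/A (Ti); 11:C/T (Ti); 12:G/A (Ti); 14:A/T (Tv); 17:A/G (Ti); 19:T/C (Ti); 25:G/A (Ti); 27:C/T (Ti); 29:C/T (Ti).
Of the 10 differences, 9 transitions and 1 transversion, so the answer is 9.

9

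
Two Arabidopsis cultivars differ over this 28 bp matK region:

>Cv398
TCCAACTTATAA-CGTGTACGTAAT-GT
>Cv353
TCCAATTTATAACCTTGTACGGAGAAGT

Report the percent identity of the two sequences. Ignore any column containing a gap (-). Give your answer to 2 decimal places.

80.77%

Excluding the 2 gap columns leaves 26 comparable sites.
Differing sites — 6:C/T; 15:G/T; 22:T/G; 24:A/G; 25:T/A.
21 of the 26 comparable sites match, so the percent identity is 21/26 × 100 = 80.77%.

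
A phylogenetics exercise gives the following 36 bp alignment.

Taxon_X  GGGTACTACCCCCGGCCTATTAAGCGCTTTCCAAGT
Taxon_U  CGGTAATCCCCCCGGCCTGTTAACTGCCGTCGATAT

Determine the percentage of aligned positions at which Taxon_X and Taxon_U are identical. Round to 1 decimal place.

69.4%

Mismatches occur at site 1 (G/C), site 6 (C/A), site 8 (A/C), site 19 (A/G), site 24 (G/C), site 25 (C/T), site 28 (T/C), site 29 (T/G), site 32 (C/G), site 34 (A/T), site 35 (G/A).
25 of the 36 sites match, so the percent identity is 25/36 × 100 = 69.4%.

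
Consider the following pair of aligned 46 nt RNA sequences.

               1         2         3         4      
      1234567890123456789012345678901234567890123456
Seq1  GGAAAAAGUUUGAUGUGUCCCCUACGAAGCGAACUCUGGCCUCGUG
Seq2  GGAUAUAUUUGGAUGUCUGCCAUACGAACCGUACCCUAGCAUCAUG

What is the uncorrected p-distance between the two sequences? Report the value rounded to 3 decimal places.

0.283

Mismatches occur at site 4 (A↔U), site 6 (A↔U), site 8 (G↔U), site 11 (U↔G), site 17 (G↔C), site 19 (C↔G), site 22 (C↔A), site 29 (G↔C), site 32 (A↔U), site 35 (U↔C), site 38 (G↔A), site 41 (C↔A), site 44 (G↔A).
There are 13 differences over 46 sites, so p = 13/46 = 0.283.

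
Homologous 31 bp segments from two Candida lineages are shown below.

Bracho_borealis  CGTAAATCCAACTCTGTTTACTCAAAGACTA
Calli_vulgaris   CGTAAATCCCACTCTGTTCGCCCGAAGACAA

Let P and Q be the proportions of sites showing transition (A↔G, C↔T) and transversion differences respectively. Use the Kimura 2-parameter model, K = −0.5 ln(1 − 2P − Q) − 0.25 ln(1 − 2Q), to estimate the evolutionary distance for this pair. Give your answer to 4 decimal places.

Mismatches occur at site 10 (A→C, transversion), site 19 (T→C, transition), site 20 (A→G, transition), site 22 (T→C, transition), site 24 (A→G, transition), site 30 (T→A, transversion).
Of the 6 differences, 4 transitions and 2 transversions over 31 sites: P = 4/31 = 0.129032, Q = 2/31 = 0.064516.
d = −0.5·ln(0.677420) − 0.25·ln(0.870968) = −0.5·(-0.389464) − 0.25·(-0.138150) = 0.2293.

0.2293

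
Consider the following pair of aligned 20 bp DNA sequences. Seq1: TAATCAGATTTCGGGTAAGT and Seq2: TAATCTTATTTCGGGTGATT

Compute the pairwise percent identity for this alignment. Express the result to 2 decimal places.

The sequences differ at positions 6 (A/T), 7 (G/T), 17 (A/G), 19 (G/T).
16 of the 20 sites match, so the percent identity is 16/20 × 100 = 80.00%.

80.00%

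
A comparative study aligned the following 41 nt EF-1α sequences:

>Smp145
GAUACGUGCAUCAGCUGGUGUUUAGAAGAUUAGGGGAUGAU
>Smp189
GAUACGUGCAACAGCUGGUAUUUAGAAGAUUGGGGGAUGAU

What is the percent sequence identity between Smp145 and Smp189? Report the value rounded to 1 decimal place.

Mismatches occur at site 11 (U↔A), site 20 (G↔A), site 32 (A↔G).
38 of the 41 sites match, so the percent identity is 38/41 × 100 = 92.7%.

92.7%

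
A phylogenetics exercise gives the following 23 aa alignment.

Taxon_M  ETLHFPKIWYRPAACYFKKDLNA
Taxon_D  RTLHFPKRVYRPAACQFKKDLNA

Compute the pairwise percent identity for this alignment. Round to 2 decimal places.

The sequences differ at positions 1 (E/R), 8 (I/R), 9 (W/V), 16 (Y/Q).
19 of the 23 sites match, so the percent identity is 19/23 × 100 = 82.61%.

82.61%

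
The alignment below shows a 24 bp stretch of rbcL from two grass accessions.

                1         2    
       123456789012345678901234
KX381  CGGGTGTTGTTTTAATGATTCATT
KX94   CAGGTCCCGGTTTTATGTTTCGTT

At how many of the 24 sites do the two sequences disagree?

8

Differing sites — 2:G/A; 6:G/C; 7:T/C; 8:T/C; 10:T/G; 14:A/T; 18:A/T; 22:A/G.
That gives 8 mismatches out of 24 aligned sites, so the Hamming distance is 8.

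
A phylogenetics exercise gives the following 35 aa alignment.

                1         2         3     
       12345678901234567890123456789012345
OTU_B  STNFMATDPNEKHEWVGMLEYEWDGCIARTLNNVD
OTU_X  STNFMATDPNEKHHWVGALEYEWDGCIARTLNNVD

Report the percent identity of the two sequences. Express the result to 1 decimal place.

The sequences differ at positions 14 (E/H), 18 (M/A).
33 of the 35 sites match, so the percent identity is 33/35 × 100 = 94.3%.

94.3%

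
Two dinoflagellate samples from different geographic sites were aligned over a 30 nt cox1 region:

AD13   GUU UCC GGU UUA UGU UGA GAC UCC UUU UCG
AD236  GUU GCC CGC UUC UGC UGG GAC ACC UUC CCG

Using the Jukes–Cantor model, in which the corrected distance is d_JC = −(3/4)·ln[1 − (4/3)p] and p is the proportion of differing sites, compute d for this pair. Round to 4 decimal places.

0.3831

Mismatches occur at site 4 (U→G), site 7 (G→C), site 9 (U→C), site 12 (A→C), site 15 (U→C), site 18 (A→G), site 22 (U→A), site 27 (U→C), site 28 (U→C).
p = 9/30 = 0.300000.
d = −0.75 · ln(1 − (4/3)·0.300000) = −0.75 · ln(0.600000) = −0.75 · (-0.510826) = 0.3831.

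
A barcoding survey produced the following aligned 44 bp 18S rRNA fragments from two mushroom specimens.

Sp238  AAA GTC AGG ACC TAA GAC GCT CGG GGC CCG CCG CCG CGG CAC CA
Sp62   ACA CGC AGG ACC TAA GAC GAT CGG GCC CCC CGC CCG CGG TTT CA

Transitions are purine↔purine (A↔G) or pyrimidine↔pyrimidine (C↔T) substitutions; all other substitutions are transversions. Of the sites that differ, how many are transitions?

2

The sequences differ at positions 2 (A/C, transversion), 4 (G/C, transversion), 5 (T/G, transversion), 20 (C/A, transversion), 26 (G/C, transversion), 30 (G/C, transversion), 32 (C/G, transversion), 33 (G/C, transversion), 40 (C/T, transition), 41 (A/T, transversion), 42 (C/T, transition).
Of the 11 differences, 2 transitions and 9 transversions, so the answer is 2.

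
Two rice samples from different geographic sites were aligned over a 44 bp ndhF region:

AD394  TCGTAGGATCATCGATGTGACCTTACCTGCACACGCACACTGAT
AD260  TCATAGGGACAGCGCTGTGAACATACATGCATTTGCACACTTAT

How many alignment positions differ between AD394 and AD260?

12

The sequences differ at positions 3 (G/A), 8 (A/G), 9 (T/A), 12 (T/G), 15 (A/C), 21 (C/A), 23 (T/A), 27 (C/A), 32 (C/T), 33 (A/T), 34 (C/T), 42 (G/T).
That gives 12 mismatches out of 44 aligned sites, so the Hamming distance is 12.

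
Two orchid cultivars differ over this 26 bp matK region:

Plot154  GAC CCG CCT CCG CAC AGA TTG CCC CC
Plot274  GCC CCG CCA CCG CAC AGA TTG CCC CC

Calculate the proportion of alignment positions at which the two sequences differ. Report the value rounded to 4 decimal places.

0.0769

Mismatches occur at site 2 (A/C), site 9 (T/A).
There are 2 differences over 26 sites, so p = 2/26 = 0.0769.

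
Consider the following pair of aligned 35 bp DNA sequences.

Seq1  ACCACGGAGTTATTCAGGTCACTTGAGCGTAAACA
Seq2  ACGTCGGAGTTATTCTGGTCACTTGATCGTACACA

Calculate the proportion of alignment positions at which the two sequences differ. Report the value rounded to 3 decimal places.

Differing sites — 3:C/G; 4:A/T; 16:A/T; 27:G/T; 32:A/C.
There are 5 differences over 35 sites, so p = 5/35 = 0.143.

0.143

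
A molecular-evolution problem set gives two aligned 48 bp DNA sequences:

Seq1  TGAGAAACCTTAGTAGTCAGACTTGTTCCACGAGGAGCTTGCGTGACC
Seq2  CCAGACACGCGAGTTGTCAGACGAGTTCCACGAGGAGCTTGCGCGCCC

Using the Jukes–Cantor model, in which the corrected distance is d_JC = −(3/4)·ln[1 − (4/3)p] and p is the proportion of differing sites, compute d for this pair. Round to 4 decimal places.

0.2735

Mismatches occur at site 1 (T/C), site 2 (G/C), site 6 (A/C), site 9 (C/G), site 10 (T/C), site 11 (T/G), site 15 (A/T), site 23 (T/G), site 24 (T/A), site 44 (T/C), site 46 (A/C).
p = 11/48 = 0.229167.
d = −0.75 · ln(1 − (4/3)·0.229167) = −0.75 · ln(0.694444) = −0.75 · (-0.364644) = 0.2735.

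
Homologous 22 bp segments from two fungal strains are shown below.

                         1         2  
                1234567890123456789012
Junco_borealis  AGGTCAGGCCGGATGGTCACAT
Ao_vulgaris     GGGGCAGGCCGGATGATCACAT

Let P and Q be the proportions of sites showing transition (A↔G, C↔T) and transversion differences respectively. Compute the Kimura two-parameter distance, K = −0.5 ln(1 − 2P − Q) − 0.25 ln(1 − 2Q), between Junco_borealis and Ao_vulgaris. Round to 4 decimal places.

0.1527

Differing sites — 1:A/G (Ti); 4:T/G (Tv); 16:G/A (Ti).
Of the 3 differences, 2 transitions and 1 transversion over 22 sites: P = 2/22 = 0.090909, Q = 1/22 = 0.045455.
d = −0.5·ln(0.772727) − 0.25·ln(0.909090) = −0.5·(-0.257829) − 0.25·(-0.095311) = 0.1527.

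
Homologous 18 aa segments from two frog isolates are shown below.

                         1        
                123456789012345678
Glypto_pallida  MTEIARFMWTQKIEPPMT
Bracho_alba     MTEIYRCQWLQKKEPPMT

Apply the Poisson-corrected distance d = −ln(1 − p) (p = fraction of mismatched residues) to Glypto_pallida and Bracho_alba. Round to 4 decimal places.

Differing sites — 5:A/Y; 7:F/C; 8:M/Q; 10:T/L; 13:I/K.
p = 5/18 = 0.277778.
d = −ln(1 − 0.277778) = −ln(0.722222) = 0.3254.

0.3254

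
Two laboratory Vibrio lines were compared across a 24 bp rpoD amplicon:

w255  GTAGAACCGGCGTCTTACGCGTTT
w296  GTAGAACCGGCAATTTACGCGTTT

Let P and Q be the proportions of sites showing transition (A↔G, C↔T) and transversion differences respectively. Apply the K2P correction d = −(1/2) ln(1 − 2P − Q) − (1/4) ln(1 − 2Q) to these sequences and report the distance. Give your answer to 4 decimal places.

0.1386

The sequences differ at positions 12 (G/A, transition), 13 (T/A, transversion), 14 (C/T, transition).
Of the 3 differences, 2 transitions and 1 transversion over 24 sites: P = 2/24 = 0.083333, Q = 1/24 = 0.041667.
d = −0.5·ln(0.791667) − 0.25·ln(0.916666) = −0.5·(-0.233614) − 0.25·(-0.087012) = 0.1386.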